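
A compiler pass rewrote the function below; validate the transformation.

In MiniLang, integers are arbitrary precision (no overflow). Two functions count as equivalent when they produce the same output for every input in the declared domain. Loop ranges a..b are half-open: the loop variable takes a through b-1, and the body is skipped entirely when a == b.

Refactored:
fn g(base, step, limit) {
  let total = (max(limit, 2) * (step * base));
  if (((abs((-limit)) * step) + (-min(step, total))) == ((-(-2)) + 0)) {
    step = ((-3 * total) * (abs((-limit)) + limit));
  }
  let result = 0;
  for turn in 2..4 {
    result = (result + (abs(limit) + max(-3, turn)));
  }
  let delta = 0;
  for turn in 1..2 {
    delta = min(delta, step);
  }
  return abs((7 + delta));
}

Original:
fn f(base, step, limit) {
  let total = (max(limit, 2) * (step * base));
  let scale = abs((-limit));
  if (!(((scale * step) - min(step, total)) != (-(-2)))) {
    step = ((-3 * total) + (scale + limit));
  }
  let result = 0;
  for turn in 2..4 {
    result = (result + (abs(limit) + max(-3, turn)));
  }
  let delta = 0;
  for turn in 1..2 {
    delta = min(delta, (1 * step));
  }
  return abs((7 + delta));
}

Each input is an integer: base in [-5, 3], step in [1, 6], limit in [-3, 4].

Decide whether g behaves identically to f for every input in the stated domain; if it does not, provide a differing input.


There is a counterexample at base=1, step=1, limit=-3: 1 on one side, 7 on the other.
f: total becomes 2; next scale becomes 3; next (!(((scale * step) - min(step, total)) != (-(-2)))) evaluates to true; next step becomes -6; next result becomes 0; next at turn=2:; next result becomes 5; next at turn=3:; next result becomes 11; next delta becomes 0; next at turn=1:; next delta becomes -6; next final value 1
g: total becomes 2; next (((abs((-limit)) * step) + (-min(step, total))) == ((-(-2)) + 0)) evaluates to true; next step becomes 0; next result becomes 0; next at turn=2:; next result becomes 5; next at turn=3:; next result becomes 11; next delta becomes 0; next at turn=1:; next delta becomes 0; next final value 7
verdict: not equivalent; witness: base=1, step=1, limit=-3


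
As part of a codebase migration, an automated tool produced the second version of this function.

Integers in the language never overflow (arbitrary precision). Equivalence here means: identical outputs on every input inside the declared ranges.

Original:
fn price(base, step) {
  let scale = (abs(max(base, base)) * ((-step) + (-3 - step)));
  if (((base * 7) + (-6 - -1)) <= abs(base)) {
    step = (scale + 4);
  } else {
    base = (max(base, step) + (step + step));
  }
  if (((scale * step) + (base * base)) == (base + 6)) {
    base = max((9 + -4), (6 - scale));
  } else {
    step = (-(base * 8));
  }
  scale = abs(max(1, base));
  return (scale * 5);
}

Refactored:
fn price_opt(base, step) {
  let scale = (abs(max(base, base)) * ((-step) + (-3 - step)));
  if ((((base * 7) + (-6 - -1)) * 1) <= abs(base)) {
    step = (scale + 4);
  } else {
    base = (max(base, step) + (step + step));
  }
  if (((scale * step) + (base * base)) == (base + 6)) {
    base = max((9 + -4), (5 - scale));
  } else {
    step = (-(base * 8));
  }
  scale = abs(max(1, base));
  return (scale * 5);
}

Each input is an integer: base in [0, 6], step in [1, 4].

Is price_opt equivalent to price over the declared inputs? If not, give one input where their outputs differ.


Not equivalent: base=6, step=2 separates them (240 vs 235).
price: scale becomes -42; next (((base * 7) + (-6 - -1)) <= abs(base)) evaluates to false; next base becomes 10; next (((scale * step) + (base * base)) == (base + 6)) evaluates to true; next base becomes 48; next scale becomes 48; next final value 240
price_opt: scale becomes -42; next ((((base * 7) + (-6 - -1)) * 1) <= abs(base)) evaluates to false; next base becomes 10; next (((scale * step) + (base * base)) == (base + 6)) evaluates to true; next base becomes 47; next scale becomes 47; next final value 235
verdict: not equivalent; witness: base=6, step=2


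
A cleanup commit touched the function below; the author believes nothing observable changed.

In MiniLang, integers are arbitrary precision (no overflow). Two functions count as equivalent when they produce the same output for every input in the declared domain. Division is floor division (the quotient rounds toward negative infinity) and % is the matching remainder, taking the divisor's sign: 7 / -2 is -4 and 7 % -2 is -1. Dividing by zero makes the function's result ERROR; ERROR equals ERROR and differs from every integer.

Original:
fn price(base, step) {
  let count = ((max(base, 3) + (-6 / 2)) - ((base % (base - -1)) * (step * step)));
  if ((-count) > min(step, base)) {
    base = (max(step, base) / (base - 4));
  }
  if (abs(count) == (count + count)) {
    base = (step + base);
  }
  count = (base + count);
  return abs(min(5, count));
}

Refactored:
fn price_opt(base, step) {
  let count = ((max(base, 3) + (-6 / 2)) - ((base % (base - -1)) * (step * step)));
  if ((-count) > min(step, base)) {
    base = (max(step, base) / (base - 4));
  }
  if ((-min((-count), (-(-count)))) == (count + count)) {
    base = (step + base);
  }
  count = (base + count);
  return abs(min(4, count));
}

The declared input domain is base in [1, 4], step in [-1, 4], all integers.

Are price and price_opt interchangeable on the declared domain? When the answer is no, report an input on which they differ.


Consider the input base=4, step=0.
price: count=1, then ((-count) > min(step, base)) is false, then (abs(count) == (count + count)) is false, then count=5, then returns 5
price_opt: count=1, then ((-count) > min(step, base)) is false, then ((-min((-count), (-(-count)))) == (count + count)) is false, then count=5, then returns 4
5 and 4 differ, so these are not the same function on this domain.
verdict: not equivalent; witness: base=4, step=0


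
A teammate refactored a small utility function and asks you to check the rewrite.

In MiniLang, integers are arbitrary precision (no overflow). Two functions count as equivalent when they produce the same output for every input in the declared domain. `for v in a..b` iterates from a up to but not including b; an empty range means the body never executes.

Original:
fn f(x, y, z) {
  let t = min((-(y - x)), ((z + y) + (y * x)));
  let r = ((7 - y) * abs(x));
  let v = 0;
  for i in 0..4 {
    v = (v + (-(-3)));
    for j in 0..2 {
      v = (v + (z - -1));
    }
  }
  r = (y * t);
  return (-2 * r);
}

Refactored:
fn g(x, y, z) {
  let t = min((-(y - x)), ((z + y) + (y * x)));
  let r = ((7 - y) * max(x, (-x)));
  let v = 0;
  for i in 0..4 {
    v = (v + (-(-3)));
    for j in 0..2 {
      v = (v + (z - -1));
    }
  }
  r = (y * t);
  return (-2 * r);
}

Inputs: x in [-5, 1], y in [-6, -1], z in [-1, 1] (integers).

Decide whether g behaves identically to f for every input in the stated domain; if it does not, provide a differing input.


Side by side, the visible changes include: min/max/abs usage differs.
One worked example (x=-2, y=-6, z=0) — f: t becomes 4; next r becomes 26; next v becomes 0; next at i=0:; next v becomes 3; next at j=0:; next v becomes 4; next at j=1:; next v becomes 5; next at i=1:; next v becomes 8; next at j=0:; next v becomes 9; next at j=1:; next v becomes 10; next at i=2:; next v becomes 13; next at j=0:; next v becomes 14; next at j=1:; next v becomes 15; next at i=3:; next v becomes 18; next at j=0:; next v becomes 19; next at j=1:; next v becomes 20; next r becomes -24; next final value 48; g: t becomes 4; next r becomes 26; next v becomes 0; next at i=0:; next v becomes 3; next at j=0:; next v becomes 4; next at j=1:; next v becomes 5; next at i=1:; next v becomes 8; next at j=0:; next v becomes 9; next at j=1:; next v becomes 10; next at i=2:; next v becomes 13; next at j=0:; next v becomes 14; next at j=1:; next v becomes 15; next at i=3:; next v becomes 18; next at j=0:; next v becomes 19; next at j=1:; next v becomes 20; next r becomes -24; next final value 48; agreement on 48.
Checked all 126 inputs in the declared domain: the outputs agree on every one.
verdict: equivalent


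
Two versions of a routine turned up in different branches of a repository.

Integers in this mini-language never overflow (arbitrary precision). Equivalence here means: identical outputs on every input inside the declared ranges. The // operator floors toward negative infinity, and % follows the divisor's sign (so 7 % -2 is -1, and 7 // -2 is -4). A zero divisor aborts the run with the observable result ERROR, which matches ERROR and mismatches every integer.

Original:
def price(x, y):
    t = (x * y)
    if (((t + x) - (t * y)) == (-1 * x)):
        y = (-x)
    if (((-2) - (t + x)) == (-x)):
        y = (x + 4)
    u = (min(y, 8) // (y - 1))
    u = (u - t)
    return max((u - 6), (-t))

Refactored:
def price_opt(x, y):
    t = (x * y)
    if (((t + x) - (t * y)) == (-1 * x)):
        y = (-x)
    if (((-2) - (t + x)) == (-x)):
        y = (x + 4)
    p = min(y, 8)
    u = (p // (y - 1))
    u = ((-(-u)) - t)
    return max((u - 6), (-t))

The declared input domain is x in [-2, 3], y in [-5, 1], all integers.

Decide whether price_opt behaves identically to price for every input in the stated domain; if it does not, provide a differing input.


Behavior is preserved: although local variable names differ; also statement counts differ, the outputs never diverge.
Spot check at x=-1, y=1 — price: t=-1, then (((t + x) - (t * y)) == (-1 * x)) is false, then (((-2) - (t + x)) == (-x)) is false, then a zero divisor aborts: ERROR. price_opt: t=-1, then (((t + x) - (t * y)) == (-1 * x)) is false, then (((-2) - (t + x)) == (-x)) is false, then p=1, then a zero divisor aborts: ERROR. Both give ERROR.
Sweeping the whole domain (42 inputs) finds no disagreement.
verdict: equivalent


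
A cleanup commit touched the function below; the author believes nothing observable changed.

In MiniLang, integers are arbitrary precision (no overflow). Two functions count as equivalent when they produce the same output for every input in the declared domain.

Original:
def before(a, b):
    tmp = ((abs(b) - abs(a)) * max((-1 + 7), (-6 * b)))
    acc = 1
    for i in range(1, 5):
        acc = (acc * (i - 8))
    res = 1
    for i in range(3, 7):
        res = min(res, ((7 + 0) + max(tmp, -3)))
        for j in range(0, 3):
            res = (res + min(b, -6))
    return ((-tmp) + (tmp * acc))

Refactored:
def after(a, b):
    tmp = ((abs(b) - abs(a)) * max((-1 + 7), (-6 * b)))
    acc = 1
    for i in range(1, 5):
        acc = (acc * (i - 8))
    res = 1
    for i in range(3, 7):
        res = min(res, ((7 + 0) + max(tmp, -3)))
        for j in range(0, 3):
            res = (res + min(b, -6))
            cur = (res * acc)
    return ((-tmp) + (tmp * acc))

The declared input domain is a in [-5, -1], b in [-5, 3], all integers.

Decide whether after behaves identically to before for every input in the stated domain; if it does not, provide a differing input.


The two are interchangeable: local variable names differ, arithmetic usage differs, statement counts differ, and every declared input agrees.
Spot check at a=-2, b=-5 — before: tmp becomes 90; next acc becomes 1; next at i=1:; next acc becomes -7; next at i=2:; next acc becomes 42; next at i=3:; next acc becomes -210; next at i=4:; next acc becomes 840; next res becomes 1; next at i=3:; next res becomes 1; next at j=0:; next res becomes -5; next at j=1:; next res becomes -11; next at j=2:; next res becomes -17; next at i=4:; next res becomes -17; next at j=0:; next res becomes -23; next at j=1:; next res becomes -29; next at j=2:; next res becomes -35; next at i=5:; next res becomes -35; next at j=0:; next res becomes -41; next at j=1:; next res becomes -47; next at j=2:; next res becomes -53; next at i=6:; next res becomes -53; next at j=0:; next res becomes -59; next at j=1:; next res becomes -65; next at j=2:; next res becomes -71; next final value 75510. after: tmp becomes 90; next acc becomes 1; next at i=1:; next acc becomes -7; next at i=2:; next acc becomes 42; next at i=3:; next acc becomes -210; next at i=4:; next acc becomes 840; next res becomes 1; next at i=3:; next res becomes 1; next at j=0:; next res becomes -5; next cur becomes -4200; next at j=1:; next res becomes -11; next cur becomes -9240; next at j=2:; next res becomes -17; next cur becomes -14280; next at i=4:; next res becomes -17; next at j=0:; next res becomes -23; next cur becomes -19320; next at j=1:; next res becomes -29; next cur becomes -24360; next at j=2:; next res becomes -35; next cur becomes -29400; next at i=5:; next res becomes -35; next at j=0:; next res becomes -41; next cur becomes -34440; next at j=1:; next res becomes -47; next cur becomes -39480; next at j=2:; next res becomes -53; next cur becomes -44520; next at i=6:; next res becomes -53; next at j=0:; next res becomes -59; next cur becomes -49560; next at j=1:; next res becomes -65; next cur becomes -54600; next at j=2:; next res becomes -71; next cur becomes -59640; next final value 75510. Both give 75510.
Across all 45 domain points the two functions coincide.
verdict: equivalent


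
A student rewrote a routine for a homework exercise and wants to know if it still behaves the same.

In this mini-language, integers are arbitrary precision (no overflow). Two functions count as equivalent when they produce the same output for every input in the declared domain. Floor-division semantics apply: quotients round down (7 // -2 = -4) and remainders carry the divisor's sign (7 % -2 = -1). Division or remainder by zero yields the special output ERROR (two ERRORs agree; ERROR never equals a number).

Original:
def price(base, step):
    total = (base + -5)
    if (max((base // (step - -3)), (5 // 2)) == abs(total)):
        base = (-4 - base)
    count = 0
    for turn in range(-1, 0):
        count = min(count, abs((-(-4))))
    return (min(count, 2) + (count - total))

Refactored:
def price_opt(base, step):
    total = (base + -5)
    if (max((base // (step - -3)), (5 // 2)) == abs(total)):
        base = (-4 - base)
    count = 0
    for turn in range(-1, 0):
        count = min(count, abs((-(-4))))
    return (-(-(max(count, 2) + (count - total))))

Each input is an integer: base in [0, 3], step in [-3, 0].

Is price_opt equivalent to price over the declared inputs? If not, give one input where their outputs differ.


Consider the input base=0, step=-2.
price: total = -5; (max((base // (step - -3)), (5 // 2)) == abs(total)) -> false; count = 0; [turn=-1]; count = 0; return 5
price_opt: total = -5; (max((base // (step - -3)), (5 // 2)) == abs(total)) -> false; count = 0; [turn=-1]; count = 0; return 7
5 != 7, so the rewrite changes behavior.
verdict: not equivalent; witness: base=0, step=-2


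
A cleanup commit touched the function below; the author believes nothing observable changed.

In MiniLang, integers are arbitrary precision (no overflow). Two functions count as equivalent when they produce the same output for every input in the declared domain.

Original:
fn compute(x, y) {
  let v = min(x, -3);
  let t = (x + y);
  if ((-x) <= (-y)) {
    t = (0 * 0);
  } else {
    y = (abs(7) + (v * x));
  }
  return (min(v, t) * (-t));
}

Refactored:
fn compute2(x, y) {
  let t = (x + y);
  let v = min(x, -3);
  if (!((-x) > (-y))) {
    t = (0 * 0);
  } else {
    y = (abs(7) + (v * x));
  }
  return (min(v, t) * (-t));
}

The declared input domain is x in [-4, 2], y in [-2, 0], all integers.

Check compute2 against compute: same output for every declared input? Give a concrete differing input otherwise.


Side by side, the visible changes include: comparison usage differs; and boolean connective usage differs.
One worked example (x=-4, y=0) — compute: v=-4, then t=-4, then ((-x) <= (-y)) is false, then y=23, then returns -16; compute2: t=-4, then v=-4, then (!((-x) > (-y))) is false, then y=23, then returns -16; agreement on -16.
Sweeping the whole domain (21 inputs) finds no disagreement.
verdict: equivalent


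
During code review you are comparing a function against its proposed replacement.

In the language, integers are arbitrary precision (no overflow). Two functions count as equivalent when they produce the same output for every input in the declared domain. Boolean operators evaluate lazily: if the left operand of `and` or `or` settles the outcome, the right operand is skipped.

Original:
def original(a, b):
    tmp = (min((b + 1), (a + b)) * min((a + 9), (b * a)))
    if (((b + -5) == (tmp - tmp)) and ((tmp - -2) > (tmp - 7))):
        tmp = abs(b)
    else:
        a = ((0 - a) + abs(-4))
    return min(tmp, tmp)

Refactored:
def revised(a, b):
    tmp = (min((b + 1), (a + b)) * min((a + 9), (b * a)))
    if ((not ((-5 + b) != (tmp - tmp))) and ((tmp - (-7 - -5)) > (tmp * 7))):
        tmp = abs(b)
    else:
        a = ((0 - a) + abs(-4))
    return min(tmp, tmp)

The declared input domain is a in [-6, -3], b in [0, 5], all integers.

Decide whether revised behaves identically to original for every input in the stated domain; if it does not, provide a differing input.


Take a=-6, b=5.
original: tmp := 30 | (((b + -5) == (tmp - tmp)) and ((tmp - -2) > (tmp - 7))): true | tmp := 5 | result 5
revised: tmp := 30 | ((not ((-5 + b) != (tmp - tmp))) and ((tmp - (-7 - -5)) > (tmp * 7))): false | a := 10 | result 30
5 against 30: the behavior changed.
verdict: not equivalent; witness: a=-6, b=5


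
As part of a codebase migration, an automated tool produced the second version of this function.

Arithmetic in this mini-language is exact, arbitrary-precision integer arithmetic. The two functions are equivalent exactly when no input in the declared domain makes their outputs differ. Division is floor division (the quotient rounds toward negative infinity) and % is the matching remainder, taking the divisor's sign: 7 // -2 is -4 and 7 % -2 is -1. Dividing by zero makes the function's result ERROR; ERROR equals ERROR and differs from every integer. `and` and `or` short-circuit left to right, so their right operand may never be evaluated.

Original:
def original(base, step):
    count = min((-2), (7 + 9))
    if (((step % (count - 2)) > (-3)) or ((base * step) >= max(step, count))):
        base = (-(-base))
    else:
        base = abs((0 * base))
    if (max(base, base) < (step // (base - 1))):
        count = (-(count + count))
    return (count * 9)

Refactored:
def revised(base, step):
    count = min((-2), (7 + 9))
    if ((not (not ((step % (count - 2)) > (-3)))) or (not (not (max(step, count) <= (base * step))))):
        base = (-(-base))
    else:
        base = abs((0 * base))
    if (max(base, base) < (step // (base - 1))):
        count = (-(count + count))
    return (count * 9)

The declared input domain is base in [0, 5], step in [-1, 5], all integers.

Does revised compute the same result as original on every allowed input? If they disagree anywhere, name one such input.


Equivalent — the differences include boolean connective usage differs, and comparison usage differs, yet no declared input distinguishes the two.
As a probe, take base=1, step=5: original runs count := -2 | (((step % (count - 2)) > (-3)) or ((base * step) >= max(step, count))): true | base := 1 | divide-by-zero, output ERROR; revised runs count := -2 | ((not (not ((step % (count - 2)) > (-3)))) or (not (not (max(step, count) <= (base * step))))): true | base := 1 | divide-by-zero, output ERROR; both end at ERROR.
Checked all 42 inputs in the declared domain: the outputs agree on every one.
verdict: equivalent


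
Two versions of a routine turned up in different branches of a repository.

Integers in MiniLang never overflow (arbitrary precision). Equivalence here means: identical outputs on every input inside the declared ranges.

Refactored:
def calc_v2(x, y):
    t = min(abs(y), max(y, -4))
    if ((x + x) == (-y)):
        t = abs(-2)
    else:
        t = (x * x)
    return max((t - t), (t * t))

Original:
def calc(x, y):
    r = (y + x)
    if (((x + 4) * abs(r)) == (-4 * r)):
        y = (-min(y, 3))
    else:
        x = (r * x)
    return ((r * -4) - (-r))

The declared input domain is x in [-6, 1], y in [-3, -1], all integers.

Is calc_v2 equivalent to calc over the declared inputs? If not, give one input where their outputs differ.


Try x=-6, y=-3.
calc: r = -9; (((x + 4) * abs(r)) == (-4 * r)) -> false; x = 54; return 27
calc_v2: t = -3; ((x + x) == (-y)) -> false; t = 36; return 1296
27 != 1296, so the rewrite changes behavior.
verdict: not equivalent; witness: x=-6, y=-3


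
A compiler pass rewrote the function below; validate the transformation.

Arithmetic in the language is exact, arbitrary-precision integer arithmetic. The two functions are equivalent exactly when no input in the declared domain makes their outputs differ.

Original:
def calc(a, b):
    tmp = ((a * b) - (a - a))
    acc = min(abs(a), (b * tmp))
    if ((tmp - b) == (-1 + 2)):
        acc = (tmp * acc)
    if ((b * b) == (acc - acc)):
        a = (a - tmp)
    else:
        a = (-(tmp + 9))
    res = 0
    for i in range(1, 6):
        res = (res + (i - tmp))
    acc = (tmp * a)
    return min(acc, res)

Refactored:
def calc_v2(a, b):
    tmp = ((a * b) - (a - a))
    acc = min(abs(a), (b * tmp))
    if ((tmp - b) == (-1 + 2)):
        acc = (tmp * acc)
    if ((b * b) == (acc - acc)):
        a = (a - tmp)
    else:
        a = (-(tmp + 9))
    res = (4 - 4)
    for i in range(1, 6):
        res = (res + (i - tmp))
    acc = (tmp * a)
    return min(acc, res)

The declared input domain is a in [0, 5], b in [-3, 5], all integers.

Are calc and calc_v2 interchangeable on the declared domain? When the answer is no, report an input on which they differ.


Side by side, the visible changes include: arithmetic usage differs; and constant usage differs.
Spot check at a=4, b=4 — calc: tmp := 16 | acc := 4 | ((tmp - b) == (-1 + 2)): false | ((b * b) == (acc - acc)): false | a := -25 | res := 0 | iter i=1: | res := -15 | iter i=2: | res := -29 | iter i=3: | res := -42 | iter i=4: | res := -54 | iter i=5: | res := -65 | acc := -400 | result -400. calc_v2: tmp := 16 | acc := 4 | ((tmp - b) == (-1 + 2)): false | ((b * b) == (acc - acc)): false | a := -25 | res := 0 | iter i=1: | res := -15 | iter i=2: | res := -29 | iter i=3: | res := -42 | iter i=4: | res := -54 | iter i=5: | res := -65 | acc := -400 | result -400. Both give -400.
Sweeping the whole domain (54 inputs) finds no disagreement.
verdict: equivalent


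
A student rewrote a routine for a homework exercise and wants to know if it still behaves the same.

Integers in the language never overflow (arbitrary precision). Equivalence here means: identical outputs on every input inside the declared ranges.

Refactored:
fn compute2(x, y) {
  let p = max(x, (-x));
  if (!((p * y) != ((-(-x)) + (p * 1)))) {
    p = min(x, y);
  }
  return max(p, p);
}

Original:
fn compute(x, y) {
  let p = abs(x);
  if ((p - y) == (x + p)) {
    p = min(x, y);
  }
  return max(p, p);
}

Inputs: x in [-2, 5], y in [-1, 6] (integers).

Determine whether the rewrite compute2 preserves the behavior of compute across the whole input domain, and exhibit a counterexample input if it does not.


Evaluate both at x=-2, y=0.
compute: p becomes 2; next ((p - y) == (x + p)) evaluates to false; next final value 2
compute2: p becomes 2; next (!((p * y) != ((-(-x)) + (p * 1)))) evaluates to true; next p becomes -2; next final value -2
2 and -2 differ, so these are not the same function on this domain.
verdict: not equivalent; witness: x=-2, y=0


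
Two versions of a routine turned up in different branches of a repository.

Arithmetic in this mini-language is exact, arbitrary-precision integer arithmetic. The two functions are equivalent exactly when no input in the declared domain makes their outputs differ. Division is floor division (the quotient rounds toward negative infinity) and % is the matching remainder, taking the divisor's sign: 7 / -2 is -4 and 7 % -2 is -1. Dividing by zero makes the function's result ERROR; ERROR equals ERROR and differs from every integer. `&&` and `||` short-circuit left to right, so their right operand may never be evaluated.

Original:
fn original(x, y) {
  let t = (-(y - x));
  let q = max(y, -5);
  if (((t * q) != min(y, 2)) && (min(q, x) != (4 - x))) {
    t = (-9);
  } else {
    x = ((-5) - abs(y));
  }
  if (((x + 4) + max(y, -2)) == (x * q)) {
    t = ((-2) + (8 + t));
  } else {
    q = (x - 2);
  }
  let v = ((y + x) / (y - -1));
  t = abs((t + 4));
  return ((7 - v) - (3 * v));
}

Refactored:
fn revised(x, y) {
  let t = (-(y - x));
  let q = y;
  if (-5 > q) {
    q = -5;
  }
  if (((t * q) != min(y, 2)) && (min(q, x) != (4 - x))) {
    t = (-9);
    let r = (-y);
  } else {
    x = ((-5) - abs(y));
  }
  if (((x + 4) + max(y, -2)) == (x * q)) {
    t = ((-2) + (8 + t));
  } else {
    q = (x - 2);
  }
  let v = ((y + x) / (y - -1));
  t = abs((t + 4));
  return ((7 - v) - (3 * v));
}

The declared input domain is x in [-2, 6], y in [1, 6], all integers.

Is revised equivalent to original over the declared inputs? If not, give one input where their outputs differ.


Although local variable names differ; statement counts differ; constant usage differs; min/max/abs usage differs; branching structure differs; comparison usage differs, 54/54 inputs agree.
verdict: equivalent


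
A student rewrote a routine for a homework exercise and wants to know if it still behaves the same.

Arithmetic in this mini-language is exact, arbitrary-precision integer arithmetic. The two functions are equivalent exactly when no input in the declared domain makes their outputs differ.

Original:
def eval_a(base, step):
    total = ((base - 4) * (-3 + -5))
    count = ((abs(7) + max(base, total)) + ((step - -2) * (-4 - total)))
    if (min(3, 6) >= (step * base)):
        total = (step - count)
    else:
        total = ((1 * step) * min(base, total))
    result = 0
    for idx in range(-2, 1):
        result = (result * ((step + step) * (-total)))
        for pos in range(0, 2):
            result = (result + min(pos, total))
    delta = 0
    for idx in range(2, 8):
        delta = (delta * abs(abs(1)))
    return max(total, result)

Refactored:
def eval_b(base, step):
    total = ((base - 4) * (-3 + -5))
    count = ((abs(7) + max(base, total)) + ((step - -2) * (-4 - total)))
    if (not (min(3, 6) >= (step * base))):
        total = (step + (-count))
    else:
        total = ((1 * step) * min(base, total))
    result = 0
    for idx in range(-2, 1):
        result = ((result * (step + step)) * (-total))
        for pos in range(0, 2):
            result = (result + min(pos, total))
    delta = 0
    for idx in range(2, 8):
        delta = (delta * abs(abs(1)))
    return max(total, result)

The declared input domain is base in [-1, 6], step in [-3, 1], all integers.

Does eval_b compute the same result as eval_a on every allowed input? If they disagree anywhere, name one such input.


base=-1, step=-3 yields -94 from eval_a but 343 from eval_b.
verdict: not equivalent; witness: base=-1, step=-3


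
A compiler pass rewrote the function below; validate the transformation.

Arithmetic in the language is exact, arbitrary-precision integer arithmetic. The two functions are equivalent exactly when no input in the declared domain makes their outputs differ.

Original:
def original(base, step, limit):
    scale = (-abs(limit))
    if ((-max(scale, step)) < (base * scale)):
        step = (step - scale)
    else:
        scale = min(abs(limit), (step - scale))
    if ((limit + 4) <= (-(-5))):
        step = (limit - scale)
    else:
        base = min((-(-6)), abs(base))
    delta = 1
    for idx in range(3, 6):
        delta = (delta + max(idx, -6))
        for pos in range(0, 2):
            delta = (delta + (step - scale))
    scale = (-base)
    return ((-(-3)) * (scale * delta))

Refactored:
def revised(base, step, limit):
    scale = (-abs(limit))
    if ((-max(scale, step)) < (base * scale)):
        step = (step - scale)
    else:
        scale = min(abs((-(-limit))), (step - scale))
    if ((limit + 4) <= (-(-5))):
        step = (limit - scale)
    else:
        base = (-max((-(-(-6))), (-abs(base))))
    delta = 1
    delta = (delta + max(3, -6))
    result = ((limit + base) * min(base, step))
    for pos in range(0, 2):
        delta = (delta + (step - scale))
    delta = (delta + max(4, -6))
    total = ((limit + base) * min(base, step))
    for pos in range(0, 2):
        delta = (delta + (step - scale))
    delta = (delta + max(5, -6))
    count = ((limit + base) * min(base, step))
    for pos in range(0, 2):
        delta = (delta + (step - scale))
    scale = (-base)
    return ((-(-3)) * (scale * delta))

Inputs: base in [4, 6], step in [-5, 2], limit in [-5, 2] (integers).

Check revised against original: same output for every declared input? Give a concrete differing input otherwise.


The two are interchangeable: loop structure differs; and constant usage differs; and min/max/abs usage differs; and local variable names differ; and arithmetic usage differs; and statement counts differ, and every declared input agrees.
One worked example (base=4, step=0, limit=-1) — original: scale = -1; ((-max(scale, step)) < (base * scale)) -> false; scale = 1; ((limit + 4) <= (-(-5))) -> true; step = -2; delta = 1; [idx=3]; delta = 4; [pos=0]; delta = 1; [pos=1]; delta = -2; [idx=4]; delta = 2; [pos=0]; delta = -1; [pos=1]; delta = -4; [idx=5]; delta = 1; [pos=0]; delta = -2; [pos=1]; delta = -5; scale = -4; return 60; revised: scale = -1; ((-max(scale, step)) < (base * scale)) -> false; scale = 1; ((limit + 4) <= (-(-5))) -> true; step = -2; delta = 1; delta = 4; result = -6; [pos=0]; delta = 1; [pos=1]; delta = -2; delta = 2; total = -6; [pos=0]; delta = -1; [pos=1]; delta = -4; delta = 1; count = -6; [pos=0]; delta = -2; [pos=1]; delta = -5; scale = -4; return 60; agreement on 60.
Across all 192 domain points the two functions coincide.
verdict: equivalent


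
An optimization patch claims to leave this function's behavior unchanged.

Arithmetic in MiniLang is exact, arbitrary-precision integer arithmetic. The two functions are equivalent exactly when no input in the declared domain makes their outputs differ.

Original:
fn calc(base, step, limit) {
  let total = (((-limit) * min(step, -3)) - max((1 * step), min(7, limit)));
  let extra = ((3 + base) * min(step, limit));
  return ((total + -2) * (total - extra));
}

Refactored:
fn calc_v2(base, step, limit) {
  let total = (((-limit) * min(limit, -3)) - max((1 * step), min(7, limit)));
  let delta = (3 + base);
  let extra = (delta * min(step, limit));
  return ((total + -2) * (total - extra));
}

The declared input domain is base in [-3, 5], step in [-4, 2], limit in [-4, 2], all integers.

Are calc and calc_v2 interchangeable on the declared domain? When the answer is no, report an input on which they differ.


There is a counterexample at base=-3, step=-4, limit=-3: 99 on one side, 48 on the other.
calc: total=-9, then extra=0, then returns 99
calc_v2: total=-6, then delta=0, then extra=0, then returns 48
verdict: not equivalent; witness: base=-3, step=-4, limit=-3


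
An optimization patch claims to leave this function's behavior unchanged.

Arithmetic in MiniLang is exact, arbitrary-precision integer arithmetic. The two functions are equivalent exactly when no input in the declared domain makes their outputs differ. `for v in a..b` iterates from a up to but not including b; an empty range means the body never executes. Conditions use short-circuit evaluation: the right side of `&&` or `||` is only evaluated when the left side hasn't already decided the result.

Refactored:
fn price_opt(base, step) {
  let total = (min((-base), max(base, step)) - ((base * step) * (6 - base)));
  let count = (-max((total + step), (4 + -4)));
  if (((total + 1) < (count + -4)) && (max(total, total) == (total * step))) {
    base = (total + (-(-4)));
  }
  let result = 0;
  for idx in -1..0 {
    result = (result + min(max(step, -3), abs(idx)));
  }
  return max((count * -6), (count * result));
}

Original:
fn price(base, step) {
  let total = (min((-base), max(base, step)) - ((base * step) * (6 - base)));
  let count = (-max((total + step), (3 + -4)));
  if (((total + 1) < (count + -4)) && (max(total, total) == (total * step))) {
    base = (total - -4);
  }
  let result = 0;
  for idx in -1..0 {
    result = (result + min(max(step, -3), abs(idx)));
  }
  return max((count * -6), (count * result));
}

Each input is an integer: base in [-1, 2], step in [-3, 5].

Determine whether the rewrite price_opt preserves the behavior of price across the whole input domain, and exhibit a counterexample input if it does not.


Consider the input base=-1, step=-3.
price: total=-22, then count=1, then (((total + 1) < (count + -4)) && (max(total, total) == (total * step))) is false, then result=0, then (idx=-1), then result=-3, then returns -3
price_opt: total=-22, then count=0, then (((total + 1) < (count + -4)) && (max(total, total) == (total * step))) is false, then result=0, then (idx=-1), then result=-3, then returns 0
-3 against 0: the behavior changed.
verdict: not equivalent; witness: base=-1, step=-3


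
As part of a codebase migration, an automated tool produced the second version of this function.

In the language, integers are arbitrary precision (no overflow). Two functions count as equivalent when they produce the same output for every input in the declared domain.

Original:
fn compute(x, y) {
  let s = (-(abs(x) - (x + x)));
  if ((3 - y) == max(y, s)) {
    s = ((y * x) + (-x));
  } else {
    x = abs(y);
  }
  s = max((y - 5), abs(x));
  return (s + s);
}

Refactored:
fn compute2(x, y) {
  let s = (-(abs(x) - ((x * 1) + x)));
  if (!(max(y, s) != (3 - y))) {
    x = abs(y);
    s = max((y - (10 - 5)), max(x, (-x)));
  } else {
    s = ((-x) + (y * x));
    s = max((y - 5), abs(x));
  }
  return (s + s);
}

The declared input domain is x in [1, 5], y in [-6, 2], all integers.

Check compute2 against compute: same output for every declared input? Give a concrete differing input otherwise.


Try x=1, y=-6.
compute: s := 1 | ((3 - y) == max(y, s)): false | x := 6 | s := 6 | result 12
compute2: s := 1 | (!(max(y, s) != (3 - y))): false | s := -7 | s := 1 | result 2
12 against 2: the behavior changed.
verdict: not equivalent; witness: x=1, y=-6


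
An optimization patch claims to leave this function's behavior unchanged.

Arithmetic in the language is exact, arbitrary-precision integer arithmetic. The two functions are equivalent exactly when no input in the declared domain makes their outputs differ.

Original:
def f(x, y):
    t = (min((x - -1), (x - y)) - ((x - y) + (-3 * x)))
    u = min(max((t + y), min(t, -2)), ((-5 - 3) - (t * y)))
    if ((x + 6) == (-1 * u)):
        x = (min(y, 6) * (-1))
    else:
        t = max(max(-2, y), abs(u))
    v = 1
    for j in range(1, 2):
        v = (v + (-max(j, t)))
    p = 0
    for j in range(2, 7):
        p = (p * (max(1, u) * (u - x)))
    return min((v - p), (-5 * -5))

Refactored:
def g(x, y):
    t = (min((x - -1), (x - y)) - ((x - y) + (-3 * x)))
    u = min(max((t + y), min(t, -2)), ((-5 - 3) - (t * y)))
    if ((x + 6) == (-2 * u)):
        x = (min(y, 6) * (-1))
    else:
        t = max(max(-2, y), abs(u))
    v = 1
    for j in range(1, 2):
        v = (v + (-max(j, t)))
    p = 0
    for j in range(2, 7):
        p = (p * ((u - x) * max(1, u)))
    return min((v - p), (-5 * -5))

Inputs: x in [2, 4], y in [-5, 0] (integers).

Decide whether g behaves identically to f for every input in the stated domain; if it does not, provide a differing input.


Take x=2, y=0.
f: t=6, then u=-8, then ((x + 6) == (-1 * u)) is true, then x=0, then v=1, then (j=1), then v=-5, then p=0, then (j=2), then p=0, then (j=3), then p=0, then (j=4), then p=0, then (j=5), then p=0, then (j=6), then p=0, then returns -5
g: t=6, then u=-8, then ((x + 6) == (-2 * u)) is false, then t=8, then v=1, then (j=1), then v=-7, then p=0, then (j=2), then p=0, then (j=3), then p=0, then (j=4), then p=0, then (j=5), then p=0, then (j=6), then p=0, then returns -7
-5 against -7: the behavior changed.
verdict: not equivalent; witness: x=2, y=0


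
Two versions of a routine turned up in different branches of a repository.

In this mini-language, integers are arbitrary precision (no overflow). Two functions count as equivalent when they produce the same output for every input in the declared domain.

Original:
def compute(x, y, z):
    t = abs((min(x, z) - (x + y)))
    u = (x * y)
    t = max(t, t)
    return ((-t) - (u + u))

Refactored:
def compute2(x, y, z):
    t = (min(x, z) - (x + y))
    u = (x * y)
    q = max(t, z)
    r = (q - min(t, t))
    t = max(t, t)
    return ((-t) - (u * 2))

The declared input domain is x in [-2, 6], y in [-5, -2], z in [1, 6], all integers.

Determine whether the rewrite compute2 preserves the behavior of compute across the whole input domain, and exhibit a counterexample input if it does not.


x=4, y=-2, z=1 yields 15 from compute but 17 from compute2.
verdict: not equivalent; witness: x=4, y=-2, z=1


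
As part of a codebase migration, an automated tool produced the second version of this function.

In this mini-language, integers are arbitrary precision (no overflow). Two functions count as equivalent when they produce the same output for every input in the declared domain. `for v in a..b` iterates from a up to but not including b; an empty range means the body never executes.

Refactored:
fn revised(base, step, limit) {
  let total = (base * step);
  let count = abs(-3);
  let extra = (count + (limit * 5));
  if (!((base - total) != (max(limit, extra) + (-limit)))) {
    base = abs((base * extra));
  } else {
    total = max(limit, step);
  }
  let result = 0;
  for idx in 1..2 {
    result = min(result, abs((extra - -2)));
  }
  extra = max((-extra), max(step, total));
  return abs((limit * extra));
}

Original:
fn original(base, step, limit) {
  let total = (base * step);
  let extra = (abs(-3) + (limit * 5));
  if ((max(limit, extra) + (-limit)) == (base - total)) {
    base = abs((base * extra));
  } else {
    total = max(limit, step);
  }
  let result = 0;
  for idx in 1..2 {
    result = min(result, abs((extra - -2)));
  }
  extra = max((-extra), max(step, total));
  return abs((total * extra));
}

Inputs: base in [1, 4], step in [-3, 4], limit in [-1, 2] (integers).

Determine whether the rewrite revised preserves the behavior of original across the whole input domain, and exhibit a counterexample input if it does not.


The rewrite breaks on base=1, step=-2, limit=0, where the results are 4 and 0.
original: total = -2; extra = 3; ((max(limit, extra) + (-limit)) == (base - total)) -> true; base = 3; result = 0; [idx=1]; result = 0; extra = -2; return 4
revised: total = -2; count = 3; extra = 3; (!((base - total) != (max(limit, extra) + (-limit)))) -> true; base = 3; result = 0; [idx=1]; result = 0; extra = -2; return 0
verdict: not equivalent; witness: base=1, step=-2, limit=0


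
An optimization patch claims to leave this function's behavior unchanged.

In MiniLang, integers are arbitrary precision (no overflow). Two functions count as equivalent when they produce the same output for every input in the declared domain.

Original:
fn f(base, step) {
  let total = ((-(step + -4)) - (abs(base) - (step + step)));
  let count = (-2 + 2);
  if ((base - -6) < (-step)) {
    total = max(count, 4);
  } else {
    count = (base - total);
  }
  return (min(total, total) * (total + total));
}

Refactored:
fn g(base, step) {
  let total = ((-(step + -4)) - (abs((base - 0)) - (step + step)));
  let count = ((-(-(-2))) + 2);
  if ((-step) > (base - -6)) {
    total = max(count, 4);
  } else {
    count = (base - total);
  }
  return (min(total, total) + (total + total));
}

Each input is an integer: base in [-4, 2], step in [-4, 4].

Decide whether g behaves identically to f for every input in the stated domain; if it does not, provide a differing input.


Not equivalent: base=-4, step=-4 separates them (32 vs 12).
f: total := -4 | count := 0 | ((base - -6) < (-step)): true | total := 4 | result 32
g: total := -4 | count := 0 | ((-step) > (base - -6)): true | total := 4 | result 12
verdict: not equivalent; witness: base=-4, step=-4


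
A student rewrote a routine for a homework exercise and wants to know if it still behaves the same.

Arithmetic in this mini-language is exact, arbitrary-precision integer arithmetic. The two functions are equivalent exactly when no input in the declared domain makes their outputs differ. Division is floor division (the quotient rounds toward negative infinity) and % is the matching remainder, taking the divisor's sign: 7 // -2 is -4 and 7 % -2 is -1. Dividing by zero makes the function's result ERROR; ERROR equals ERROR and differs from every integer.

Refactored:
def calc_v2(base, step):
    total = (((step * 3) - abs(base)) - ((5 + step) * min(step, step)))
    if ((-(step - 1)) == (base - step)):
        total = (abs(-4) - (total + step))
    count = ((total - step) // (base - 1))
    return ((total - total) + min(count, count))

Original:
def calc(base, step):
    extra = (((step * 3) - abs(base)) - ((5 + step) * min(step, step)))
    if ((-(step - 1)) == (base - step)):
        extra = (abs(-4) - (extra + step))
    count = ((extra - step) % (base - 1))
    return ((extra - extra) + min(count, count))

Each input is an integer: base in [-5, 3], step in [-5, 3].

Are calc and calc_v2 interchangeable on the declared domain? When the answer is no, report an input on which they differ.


Run the pair on base=-5, step=-5.
calc: extra = -20; ((-(step - 1)) == (base - step)) -> false; count = -3; return -3
calc_v2: total = -20; ((-(step - 1)) == (base - step)) -> false; count = 2; return 2
-3 != 2, so the rewrite changes behavior.
verdict: not equivalent; witness: base=-5, step=-5
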